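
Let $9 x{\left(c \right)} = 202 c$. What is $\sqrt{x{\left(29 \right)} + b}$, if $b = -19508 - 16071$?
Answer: $\frac{i \sqrt{314353}}{3} \approx 186.89 i$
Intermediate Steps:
$x{\left(c \right)} = \frac{202 c}{9}$
$b = -35579$ ($b = -19508 - 16071 = -35579$)
$\sqrt{x{\left(29 \right)} + b} = \sqrt{\frac{202}{9} \cdot 29 - 35579} = \sqrt{\frac{5858}{9} - 35579} = \sqrt{- \frac{314353}{9}} = \frac{i \sqrt{314353}}{3}$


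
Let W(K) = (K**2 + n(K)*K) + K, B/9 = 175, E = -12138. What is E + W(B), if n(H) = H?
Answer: 4950687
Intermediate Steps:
B = 1575 (B = 9*175 = 1575)
W(K) = K + 2*K**2 (W(K) = (K**2 + K*K) + K = (K**2 + K**2) + K = 2*K**2 + K = K + 2*K**2)
E + W(B) = -12138 + 1575*(1 + 2*1575) = -12138 + 1575*(1 + 3150) = -12138 + 1575*3151 = -12138 + 4962825 = 4950687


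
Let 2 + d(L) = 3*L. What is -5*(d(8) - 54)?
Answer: 160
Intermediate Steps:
d(L) = -2 + 3*L
-5*(d(8) - 54) = -5*((-2 + 3*8) - 54) = -5*((-2 + 24) - 54) = -5*(22 - 54) = -5*(-32) = 160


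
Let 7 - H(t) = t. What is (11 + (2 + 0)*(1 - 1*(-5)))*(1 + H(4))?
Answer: 92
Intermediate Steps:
H(t) = 7 - t
(11 + (2 + 0)*(1 - 1*(-5)))*(1 + H(4)) = (11 + (2 + 0)*(1 - 1*(-5)))*(1 + (7 - 1*4)) = (11 + 2*(1 + 5))*(1 + (7 - 4)) = (11 + 2*6)*(1 + 3) = (11 + 12)*4 = 23*4 = 92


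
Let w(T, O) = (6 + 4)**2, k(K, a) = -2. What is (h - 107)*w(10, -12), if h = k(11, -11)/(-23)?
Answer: -245900/23 ≈ -10691.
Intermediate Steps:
w(T, O) = 100 (w(T, O) = 10**2 = 100)
h = 2/23 (h = -2/(-23) = -2*(-1/23) = 2/23 ≈ 0.086957)
(h - 107)*w(10, -12) = (2/23 - 107)*100 = -2459/23*100 = -245900/23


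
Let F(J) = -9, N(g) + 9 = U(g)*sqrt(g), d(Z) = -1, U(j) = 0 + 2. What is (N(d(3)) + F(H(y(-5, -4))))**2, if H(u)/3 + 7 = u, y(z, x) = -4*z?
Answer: 320 - 72*I ≈ 320.0 - 72.0*I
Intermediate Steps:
U(j) = 2
H(u) = -21 + 3*u
N(g) = -9 + 2*sqrt(g)
(N(d(3)) + F(H(y(-5, -4))))**2 = ((-9 + 2*sqrt(-1)) - 9)**2 = ((-9 + 2*I) - 9)**2 = (-18 + 2*I)**2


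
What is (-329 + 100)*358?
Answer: -81982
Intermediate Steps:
(-329 + 100)*358 = -229*358 = -81982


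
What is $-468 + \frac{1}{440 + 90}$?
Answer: $- \frac{248039}{530} \approx -468.0$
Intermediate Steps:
$-468 + \frac{1}{440 + 90} = -468 + \frac{1}{530} = - \frac{248039}{530}$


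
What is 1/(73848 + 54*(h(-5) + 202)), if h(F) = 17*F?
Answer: 1/80166 ≈ 1.2474e-5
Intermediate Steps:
1/(73848 + 54*(h(-5) + 202)) = 1/(73848 + 54*(17*(-5) + 202)) = 1/(73848 + 54*(-85 + 202)) = 1/(73848 + 54*117) = 1/(73848 + 6318) = 1/80166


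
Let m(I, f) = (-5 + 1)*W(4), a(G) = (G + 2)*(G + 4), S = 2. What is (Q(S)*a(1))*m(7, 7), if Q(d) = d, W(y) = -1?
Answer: 120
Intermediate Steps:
a(G) = (2 + G)*(4 + G)
m(I, f) = 4 (m(I, f) = (-5 + 1)*(-1) = -4*(-1) = 4)
(Q(S)*a(1))*m(7, 7) = (2*(8 + 1**2 + 6*1))*4 = (2*(8 + 1 + 6))*4 = (2*15)*4 = 30*4 = 120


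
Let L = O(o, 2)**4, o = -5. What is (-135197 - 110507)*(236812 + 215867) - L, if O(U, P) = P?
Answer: -111225041032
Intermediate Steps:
L = 16 (L = 2**4 = 16)
(-135197 - 110507)*(236812 + 215867) - L = (-135197 - 110507)*(236812 + 215867) - 1*16 = -245704*452679 - 16 = -111225041016 - 16 = -111225041032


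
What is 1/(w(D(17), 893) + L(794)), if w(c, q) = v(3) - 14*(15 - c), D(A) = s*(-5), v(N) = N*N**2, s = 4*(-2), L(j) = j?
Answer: 1/1171 ≈ 0.00085397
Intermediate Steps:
s = -8
v(N) = N**3
D(A) = 40 (D(A) = -8*(-5) = 40)
w(c, q) = -183 + 14*c (w(c, q) = 3**3 - 14*(15 - c) = 27 + (-210 + 14*c) = -183 + 14*c)
1/(w(D(17), 893) + L(794)) = 1/((-183 + 14*40) + 794) = 1/((-183 + 560) + 794) = 1/(377 + 794) = 1/1171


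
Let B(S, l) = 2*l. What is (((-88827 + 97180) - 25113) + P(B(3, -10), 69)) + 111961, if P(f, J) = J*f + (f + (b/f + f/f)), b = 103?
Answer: 1875937/20 ≈ 93797.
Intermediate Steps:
P(f, J) = 1 + f + 103/f + J*f (P(f, J) = J*f + (f + (103/f + f/f)) = J*f + (f + (103/f + 1)) = J*f + (f + (1 + 103/f)) = J*f + (1 + f + 103/f) = 1 + f + 103/f + J*f)
(((-88827 + 97180) - 25113) + P(B(3, -10), 69)) + 111961 = (((-88827 + 97180) - 25113) + (1 + 2*(-10) + 103/((2*(-10))) + 69*(2*(-10)))) + 111961 = ((8353 - 25113) + (1 - 20 + 103/(-20) + 69*(-20))) + 111961 = (-16760 + (1 - 20 + 103*(-1/20) - 1380)) + 111961 = (-16760 + (1 - 20 - 103/20 - 1380)) + 111961 = (-16760 - 28083/20) + 111961 = -363283/20 + 111961 = 1875937/20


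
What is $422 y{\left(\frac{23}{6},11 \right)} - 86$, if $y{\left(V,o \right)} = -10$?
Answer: $-4306$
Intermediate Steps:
$422 y{\left(\frac{23}{6},11 \right)} - 86 = 422 \left(-10\right) - 86 = -4220 - 86 = -4306$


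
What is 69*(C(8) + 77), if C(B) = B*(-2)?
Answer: 4209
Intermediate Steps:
C(B) = -2*B
69*(C(8) + 77) = 69*(-2*8 + 77) = 69*(-16 + 77) = 69*61 = 4209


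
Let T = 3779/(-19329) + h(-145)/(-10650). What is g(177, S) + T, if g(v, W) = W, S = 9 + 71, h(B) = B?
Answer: 365130319/4574530 ≈ 79.818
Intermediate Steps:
S = 80
T = -832081/4574530 (T = 3779/(-19329) - 145/(-10650) = 3779*(-1/19329) - 145*(-1/10650) = -3779/19329 + 29/2130 = -832081/4574530 ≈ -0.18189)
g(177, S) + T = 80 - 832081/4574530 = 365130319/4574530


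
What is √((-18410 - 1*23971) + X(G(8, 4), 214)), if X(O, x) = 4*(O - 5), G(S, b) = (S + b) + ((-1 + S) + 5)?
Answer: I*√42305 ≈ 205.68*I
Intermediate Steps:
G(S, b) = 4 + b + 2*S (G(S, b) = (S + b) + (4 + S) = 4 + b + 2*S)
X(O, x) = -20 + 4*O (X(O, x) = 4*(-5 + O) = -20 + 4*O)
√((-18410 - 1*23971) + X(G(8, 4), 214)) = √((-18410 - 1*23971) + (-20 + 4*(4 + 4 + 2*8))) = √((-18410 - 23971) + (-20 + 4*(4 + 4 + 16))) = √(-42381 + (-20 + 4*24)) = √(-42381 + (-20 + 96)) = √(-42381 + 76) = √(-42305) = I*√42305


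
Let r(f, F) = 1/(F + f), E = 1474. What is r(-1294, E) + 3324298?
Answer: 598373641/180 ≈ 3.3243e+6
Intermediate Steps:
r(-1294, E) + 3324298 = 1/(1474 - 1294) + 3324298 = 1/180 + 3324298 = 598373641/180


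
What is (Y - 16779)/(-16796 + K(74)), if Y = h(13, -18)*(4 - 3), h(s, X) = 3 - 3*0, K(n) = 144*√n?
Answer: 17610606/17535697 + 150984*√74/17535697 ≈ 1.0783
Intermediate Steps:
h(s, X) = 3 (h(s, X) = 3 + 0 = 3)
Y = 3 (Y = 3*(4 - 3) = 3*1 = 3)
(Y - 16779)/(-16796 + K(74)) = (3 - 16779)/(-16796 + 144*√74) = -16776/(-16796 + 144*√74)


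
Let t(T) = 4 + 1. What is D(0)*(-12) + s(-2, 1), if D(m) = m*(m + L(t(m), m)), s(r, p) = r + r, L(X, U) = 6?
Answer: -4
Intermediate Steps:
t(T) = 5
s(r, p) = 2*r
D(m) = m*(6 + m) (D(m) = m*(m + 6) = m*(6 + m))
D(0)*(-12) + s(-2, 1) = (0*(6 + 0))*(-12) + 2*(-2) = (0*6)*(-12) - 4 = 0*(-12) - 4 = 0 - 4 = -4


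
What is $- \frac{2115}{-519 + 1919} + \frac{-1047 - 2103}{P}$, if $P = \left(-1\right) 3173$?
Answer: $- \frac{460179}{888440} \approx -0.51796$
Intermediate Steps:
$P = -3173$
$- \frac{2115}{-519 + 1919} + \frac{-1047 - 2103}{P} = - \frac{2115}{-519 + 1919} + \frac{-1047 - 2103}{-3173} = - \frac{2115}{1400} - - \frac{3150}{3173} = \left(-2115\right) \frac{1}{1400} + \frac{3150}{3173} = - \frac{423}{280} + \frac{3150}{3173} = - \frac{460179}{888440}$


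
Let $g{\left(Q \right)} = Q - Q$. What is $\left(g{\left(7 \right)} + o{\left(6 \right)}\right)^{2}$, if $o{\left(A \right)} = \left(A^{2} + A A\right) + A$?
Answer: $6084$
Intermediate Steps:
$g{\left(Q \right)} = 0$
$o{\left(A \right)} = A + 2 A^{2}$ ($o{\left(A \right)} = \left(A^{2} + A^{2}\right) + A = 2 A^{2} + A = A + 2 A^{2}$)
$\left(g{\left(7 \right)} + o{\left(6 \right)}\right)^{2} = \left(0 + 6 \left(1 + 2 \cdot 6\right)\right)^{2} = \left(0 + 6 \left(1 + 12\right)\right)^{2} = \left(0 + 6 \cdot 13\right)^{2} = \left(0 + 78\right)^{2} = 78^{2} = 6084$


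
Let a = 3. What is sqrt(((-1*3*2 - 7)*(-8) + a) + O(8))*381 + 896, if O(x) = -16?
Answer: 896 + 381*sqrt(91) ≈ 4530.5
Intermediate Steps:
sqrt(((-1*3*2 - 7)*(-8) + a) + O(8))*381 + 896 = sqrt(((-1*3*2 - 7)*(-8) + 3) - 16)*381 + 896 = sqrt(((-3*2 - 7)*(-8) + 3) - 16)*381 + 896 = sqrt(((-6 - 7)*(-8) + 3) - 16)*381 + 896 = sqrt((-13*(-8) + 3) - 16)*381 + 896 = sqrt((104 + 3) - 16)*381 + 896 = sqrt(107 - 16)*381 + 896 = sqrt(91)*381 + 896 = 381*sqrt(91) + 896 = 896 + 381*sqrt(91)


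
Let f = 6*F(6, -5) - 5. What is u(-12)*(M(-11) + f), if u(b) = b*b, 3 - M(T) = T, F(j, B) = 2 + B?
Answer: -1296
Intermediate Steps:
f = -23 (f = 6*(2 - 5) - 5 = 6*(-3) - 5 = -18 - 5 = -23)
M(T) = 3 - T
u(b) = b²
u(-12)*(M(-11) + f) = (-12)²*((3 - 1*(-11)) - 23) = 144*((3 + 11) - 23) = 144*(14 - 23) = 144*(-9) = -1296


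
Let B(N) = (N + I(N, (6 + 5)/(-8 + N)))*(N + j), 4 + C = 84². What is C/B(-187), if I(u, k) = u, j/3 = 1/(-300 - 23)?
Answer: 33497/332222 ≈ 0.10083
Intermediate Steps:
j = -3/323 (j = 3/(-300 - 23) = 3/(-323) = 3*(-1/323) = -3/323 ≈ -0.0092879)
C = 7052 (C = -4 + 84² = -4 + 7056 = 7052)
B(N) = 2*N*(-3/323 + N) (B(N) = (N + N)*(N - 3/323) = (2*N)*(-3/323 + N) = 2*N*(-3/323 + N))
C/B(-187) = 7052/(((2/323)*(-187)*(-3 + 323*(-187)))) = 7052/(((2/323)*(-187)*(-3 - 60401))) = 7052/(((2/323)*(-187)*(-60404))) = 7052/(1328888/19) = 7052*(19/1328888) = 33497/332222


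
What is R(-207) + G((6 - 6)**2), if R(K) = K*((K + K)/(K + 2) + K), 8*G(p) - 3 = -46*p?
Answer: 69587391/1640 ≈ 42431.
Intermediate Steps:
G(p) = 3/8 - 23*p/4 (G(p) = 3/8 + (-46*p)/8 = 3/8 - 23*p/4)
R(K) = K*(K + 2*K/(2 + K)) (R(K) = K*((2*K)/(2 + K) + K) = K*(2*K/(2 + K) + K) = K*(K + 2*K/(2 + K)))
R(-207) + G((6 - 6)**2) = (-207)**2*(4 - 207)/(2 - 207) + (3/8 - 23*(6 - 6)**2/4) = 42849*(-203)/(-205) + (3/8 - 23/4*0**2) = 42849*(-1/205)*(-203) + (3/8 - 23/4*0) = 8698347/205 + (3/8 + 0) = 8698347/205 + 3/8 = 69587391/1640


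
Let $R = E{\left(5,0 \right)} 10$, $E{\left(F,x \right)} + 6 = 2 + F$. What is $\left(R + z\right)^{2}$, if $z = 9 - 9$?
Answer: $100$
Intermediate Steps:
$z = 0$ ($z = 9 - 9 = 0$)
$E{\left(F,x \right)} = -4 + F$ ($E{\left(F,x \right)} = -6 + \left(2 + F\right) = -4 + F$)
$R = 10$ ($R = \left(-4 + 5\right) 10 = 1 \cdot 10 = 10$)
$\left(R + z\right)^{2} = \left(10 + 0\right)^{2} = 10^{2} = 100$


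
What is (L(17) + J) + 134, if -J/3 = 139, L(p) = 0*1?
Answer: -283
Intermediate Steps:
L(p) = 0
J = -417 (J = -3*139 = -417)
(L(17) + J) + 134 = (0 - 417) + 134 = -417 + 134 = -283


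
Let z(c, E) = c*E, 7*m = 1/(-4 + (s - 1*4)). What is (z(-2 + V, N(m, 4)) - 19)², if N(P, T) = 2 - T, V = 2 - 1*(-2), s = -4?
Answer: 529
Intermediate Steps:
V = 4 (V = 2 + 2 = 4)
m = -1/84 (m = 1/(7*(-4 + (-4 - 1*4))) = 1/(7*(-4 + (-4 - 4))) = 1/(7*(-4 - 8)) = (⅐)/(-12) = (⅐)*(-1/12) = -1/84 ≈ -0.011905)
z(c, E) = E*c
(z(-2 + V, N(m, 4)) - 19)² = ((2 - 1*4)*(-2 + 4) - 19)² = ((2 - 4)*2 - 19)² = (-2*2 - 19)² = (-4 - 19)² = (-23)² = 529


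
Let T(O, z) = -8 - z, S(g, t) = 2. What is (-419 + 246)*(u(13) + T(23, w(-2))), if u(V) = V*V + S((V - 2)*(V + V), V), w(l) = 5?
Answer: -27334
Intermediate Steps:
u(V) = 2 + V² (u(V) = V*V + 2 = V² + 2 = 2 + V²)
(-419 + 246)*(u(13) + T(23, w(-2))) = (-419 + 246)*((2 + 13²) + (-8 - 1*5)) = -173*((2 + 169) + (-8 - 5)) = -173*(171 - 13) = -173*158 = -27334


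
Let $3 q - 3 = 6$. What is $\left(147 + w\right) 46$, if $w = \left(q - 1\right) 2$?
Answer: $6946$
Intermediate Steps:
$q = 3$ ($q = 1 + \frac{1}{3} \cdot 6 = 1 + 2 = 3$)
$w = 4$ ($w = \left(3 - 1\right) 2 = 2 \cdot 2 = 4$)
$\left(147 + w\right) 46 = \left(147 + 4\right) 46 = 151 \cdot 46 = 6946$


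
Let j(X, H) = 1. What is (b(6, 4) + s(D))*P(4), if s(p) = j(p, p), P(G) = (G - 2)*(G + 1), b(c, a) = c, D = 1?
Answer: 70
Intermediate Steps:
P(G) = (1 + G)*(-2 + G) (P(G) = (-2 + G)*(1 + G) = (1 + G)*(-2 + G))
s(p) = 1
(b(6, 4) + s(D))*P(4) = (6 + 1)*(-2 + 4**2 - 1*4) = 7*(-2 + 16 - 4) = 7*10 = 70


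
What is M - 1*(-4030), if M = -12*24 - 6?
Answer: 3736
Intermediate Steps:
M = -294 (M = -288 - 6 = -294)
M - 1*(-4030) = -294 - 1*(-4030) = -294 + 4030 = 3736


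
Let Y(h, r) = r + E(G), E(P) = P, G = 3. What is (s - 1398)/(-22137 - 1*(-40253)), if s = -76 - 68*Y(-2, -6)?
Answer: -635/9058 ≈ -0.070104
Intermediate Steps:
Y(h, r) = 3 + r (Y(h, r) = r + 3 = 3 + r)
s = 128 (s = -76 - 68*(3 - 6) = -76 - 68*(-3) = -76 + 204 = 128)
(s - 1398)/(-22137 - 1*(-40253)) = (128 - 1398)/(-22137 - 1*(-40253)) = -1270/(-22137 + 40253) = -1270/18116 = -1270*1/18116 = -635/9058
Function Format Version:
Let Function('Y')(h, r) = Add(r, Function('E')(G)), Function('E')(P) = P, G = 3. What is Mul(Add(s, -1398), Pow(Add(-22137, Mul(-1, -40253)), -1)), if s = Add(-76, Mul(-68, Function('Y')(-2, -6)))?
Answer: Rational(-635, 9058) ≈ -0.070104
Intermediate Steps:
Function('Y')(h, r) = Add(3, r) (Function('Y')(h, r) = Add(r, 3) = Add(3, r))
s = 128 (s = Add(-76, Mul(-68, Add(3, -6))) = Add(-76, Mul(-68, -3)) = Add(-76, 204) = 128)
Mul(Add(s, -1398), Pow(Add(-22137, Mul(-1, -40253)), -1)) = Mul(Add(128, -1398), Pow(Add(-22137, Mul(-1, -40253)), -1)) = Mul(-1270, Pow(Add(-22137, 40253), -1)) = Mul(-1270, Pow(18116, -1)) = Mul(-1270, Rational(1, 18116)) = Rational(-635, 9058)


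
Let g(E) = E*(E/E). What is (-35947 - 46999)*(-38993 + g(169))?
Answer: 3220295504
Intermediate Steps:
g(E) = E (g(E) = E*1 = E)
(-35947 - 46999)*(-38993 + g(169)) = (-35947 - 46999)*(-38993 + 169) = -82946*(-38824) = 3220295504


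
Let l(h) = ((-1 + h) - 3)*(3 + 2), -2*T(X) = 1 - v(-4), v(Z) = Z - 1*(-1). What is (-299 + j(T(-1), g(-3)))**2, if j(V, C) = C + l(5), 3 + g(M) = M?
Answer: 90000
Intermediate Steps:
v(Z) = 1 + Z (v(Z) = Z + 1 = 1 + Z)
T(X) = -2 (T(X) = -(1 - (1 - 4))/2 = -(1 - 1*(-3))/2 = -(1 + 3)/2 = -1/2*4 = -2)
l(h) = -20 + 5*h (l(h) = (-4 + h)*5 = -20 + 5*h)
g(M) = -3 + M
j(V, C) = 5 + C (j(V, C) = C + (-20 + 5*5) = C + (-20 + 25) = C + 5 = 5 + C)
(-299 + j(T(-1), g(-3)))**2 = (-299 + (5 + (-3 - 3)))**2 = (-299 + (5 - 6))**2 = (-299 - 1)**2 = (-300)**2 = 90000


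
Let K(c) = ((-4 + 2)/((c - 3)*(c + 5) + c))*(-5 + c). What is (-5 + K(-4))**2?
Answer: 5329/121 ≈ 44.041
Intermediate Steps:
K(c) = -2*(-5 + c)/(c + (-3 + c)*(5 + c)) (K(c) = (-2/((-3 + c)*(5 + c) + c))*(-5 + c) = (-2/(c + (-3 + c)*(5 + c)))*(-5 + c) = -2*(-5 + c)/(c + (-3 + c)*(5 + c)))
(-5 + K(-4))**2 = (-5 + 2*(5 - 1*(-4))/(-15 + (-4)**2 + 3*(-4)))**2 = (-5 + 2*(5 + 4)/(-15 + 16 - 12))**2 = (-5 + 2*9/(-11))**2 = (-5 + 2*(-1/11)*9)**2 = (-5 - 18/11)**2 = (-73/11)**2 = 5329/121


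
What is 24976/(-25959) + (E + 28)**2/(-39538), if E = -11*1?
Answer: -995003239/1026366942 ≈ -0.96944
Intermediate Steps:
E = -11
24976/(-25959) + (E + 28)**2/(-39538) = 24976/(-25959) + (-11 + 28)**2/(-39538) = 24976*(-1/25959) + 17**2*(-1/39538) = -24976/25959 + 289*(-1/39538) = -24976/25959 - 289/39538 = -995003239/1026366942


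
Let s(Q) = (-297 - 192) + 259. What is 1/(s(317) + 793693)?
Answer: 1/793463 ≈ 1.2603e-6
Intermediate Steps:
s(Q) = -230 (s(Q) = -489 + 259 = -230)
1/(s(317) + 793693) = 1/(-230 + 793693) = 1/793463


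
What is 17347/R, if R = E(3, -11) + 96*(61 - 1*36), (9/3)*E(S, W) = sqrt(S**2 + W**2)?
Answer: 37469520/5183987 - 52041*sqrt(130)/51839870 ≈ 7.2165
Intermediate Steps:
E(S, W) = sqrt(S**2 + W**2)/3
R = 2400 + sqrt(130)/3 (R = sqrt(3**2 + (-11)**2)/3 + 96*(61 - 1*36) = sqrt(9 + 121)/3 + 96*(61 - 36) = sqrt(130)/3 + 96*25 = sqrt(130)/3 + 2400 = 2400 + sqrt(130)/3 ≈ 2403.8)
17347/R = 17347/(2400 + sqrt(130)/3)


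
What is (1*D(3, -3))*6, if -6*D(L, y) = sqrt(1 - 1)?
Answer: 0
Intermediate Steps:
D(L, y) = 0 (D(L, y) = -sqrt(1 - 1)/6 = -sqrt(0)/6 = -1/6*0 = 0)
(1*D(3, -3))*6 = (1*0)*6 = 0*6 = 0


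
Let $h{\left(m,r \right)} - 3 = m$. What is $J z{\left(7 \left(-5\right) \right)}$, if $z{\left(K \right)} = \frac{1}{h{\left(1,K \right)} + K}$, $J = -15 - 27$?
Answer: $\frac{42}{31} \approx 1.3548$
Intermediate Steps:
$J = -42$ ($J = -15 - 27 = -42$)
$h{\left(m,r \right)} = 3 + m$
$z{\left(K \right)} = \frac{1}{4 + K}$ ($z{\left(K \right)} = \frac{1}{\left(3 + 1\right) + K} = \frac{1}{4 + K}$)
$J z{\left(7 \left(-5\right) \right)} = - \frac{42}{4 + 7 \left(-5\right)} = - \frac{42}{4 - 35} = - \frac{42}{-31} = \left(-42\right) \left(- \frac{1}{31}\right) = \frac{42}{31}$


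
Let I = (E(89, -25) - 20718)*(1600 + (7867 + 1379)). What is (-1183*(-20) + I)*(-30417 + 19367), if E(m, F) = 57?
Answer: 2475924283300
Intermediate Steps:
I = -224089206 (I = (57 - 20718)*(1600 + (7867 + 1379)) = -20661*(1600 + 9246) = -20661*10846 = -224089206)
(-1183*(-20) + I)*(-30417 + 19367) = (-1183*(-20) - 224089206)*(-30417 + 19367) = (23660 - 224089206)*(-11050) = -224065546*(-11050) = 2475924283300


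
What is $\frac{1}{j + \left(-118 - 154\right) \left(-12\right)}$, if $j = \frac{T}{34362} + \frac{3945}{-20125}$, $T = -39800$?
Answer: $\frac{3006675}{9809715317} \approx 0.0003065$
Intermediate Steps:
$j = - \frac{4071883}{3006675}$ ($j = - \frac{39800}{34362} + \frac{3945}{-20125} = \left(-39800\right) \frac{1}{34362} + 3945 \left(- \frac{1}{20125}\right) = - \frac{19900}{17181} - \frac{789}{4025} = - \frac{4071883}{3006675} \approx -1.3543$)
$\frac{1}{j + \left(-118 - 154\right) \left(-12\right)} = \frac{1}{- \frac{4071883}{3006675} + \left(-118 - 154\right) \left(-12\right)} = \frac{1}{- \frac{4071883}{3006675} - -3264} = \frac{1}{- \frac{4071883}{3006675} + 3264} = \frac{1}{\frac{9809715317}{3006675}} = \frac{3006675}{9809715317}$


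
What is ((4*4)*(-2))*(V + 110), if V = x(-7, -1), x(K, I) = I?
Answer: -3488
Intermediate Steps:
V = -1
((4*4)*(-2))*(V + 110) = ((4*4)*(-2))*(-1 + 110) = (16*(-2))*109 = -32*109 = -3488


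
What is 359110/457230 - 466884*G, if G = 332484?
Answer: -7097648038959977/45723 ≈ -1.5523e+11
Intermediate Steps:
359110/457230 - 466884*G = 359110/457230 - 466884/(1/332484) = 359110*(1/457230) - 466884/1/332484 = 35911/45723 - 466884*332484 = 35911/45723 - 155231459856 = -7097648038959977/45723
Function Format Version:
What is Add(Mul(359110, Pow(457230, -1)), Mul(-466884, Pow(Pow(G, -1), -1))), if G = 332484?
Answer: Rational(-7097648038959977, 45723) ≈ -1.5523e+11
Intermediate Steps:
Add(Mul(359110, Pow(457230, -1)), Mul(-466884, Pow(Pow(G, -1), -1))) = Add(Mul(359110, Pow(457230, -1)), Mul(-466884, Pow(Pow(332484, -1), -1))) = Add(Mul(359110, Rational(1, 457230)), Mul(-466884, Pow(Rational(1, 332484), -1))) = Add(Rational(35911, 45723), Mul(-466884, 332484)) = Add(Rational(35911, 45723), -155231459856) = Rational(-7097648038959977, 45723)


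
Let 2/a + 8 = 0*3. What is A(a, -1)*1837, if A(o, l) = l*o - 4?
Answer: -27555/4 ≈ -6888.8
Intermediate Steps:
a = -¼ (a = 2/(-8 + 0*3) = 2/(-8 + 0) = 2/(-8) = 2*(-⅛) = -¼ ≈ -0.25000)
A(o, l) = -4 + l*o
A(a, -1)*1837 = (-4 - 1*(-¼))*1837 = (-4 + ¼)*1837 = -15/4*1837 = -27555/4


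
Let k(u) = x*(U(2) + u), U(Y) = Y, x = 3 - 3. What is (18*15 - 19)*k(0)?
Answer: 0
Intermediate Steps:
x = 0
k(u) = 0 (k(u) = 0*(2 + u) = 0)
(18*15 - 19)*k(0) = (18*15 - 19)*0 = (270 - 19)*0 = 251*0 = 0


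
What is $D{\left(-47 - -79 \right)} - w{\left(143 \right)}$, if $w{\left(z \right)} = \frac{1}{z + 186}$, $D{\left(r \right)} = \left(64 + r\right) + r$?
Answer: $\frac{42111}{329} \approx 128.0$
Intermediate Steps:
$D{\left(r \right)} = 64 + 2 r$
$w{\left(z \right)} = \frac{1}{186 + z}$
$D{\left(-47 - -79 \right)} - w{\left(143 \right)} = \left(64 + 2 \left(-47 - -79\right)\right) - \frac{1}{186 + 143} = \left(64 + 2 \left(-47 + 79\right)\right) - \frac{1}{329} = \left(64 + 2 \cdot 32\right) - \frac{1}{329} = \left(64 + 64\right) - \frac{1}{329} = 128 - \frac{1}{329} = \frac{42111}{329}$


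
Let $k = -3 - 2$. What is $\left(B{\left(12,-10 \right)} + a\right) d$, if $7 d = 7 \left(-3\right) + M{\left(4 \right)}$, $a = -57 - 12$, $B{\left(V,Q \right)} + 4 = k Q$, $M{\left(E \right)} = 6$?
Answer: $\frac{345}{7} \approx 49.286$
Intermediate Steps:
$k = -5$ ($k = -3 - 2 = -5$)
$B{\left(V,Q \right)} = -4 - 5 Q$
$a = -69$ ($a = -57 - 12 = -69$)
$d = - \frac{15}{7}$ ($d = \frac{7 \left(-3\right) + 6}{7} = \frac{-21 + 6}{7} = \frac{1}{7} \left(-15\right) = - \frac{15}{7} \approx -2.1429$)
$\left(B{\left(12,-10 \right)} + a\right) d = \left(\left(-4 - -50\right) - 69\right) \left(- \frac{15}{7}\right) = \left(\left(-4 + 50\right) - 69\right) \left(- \frac{15}{7}\right) = \left(46 - 69\right) \left(- \frac{15}{7}\right) = \left(-23\right) \left(- \frac{15}{7}\right) = \frac{345}{7}$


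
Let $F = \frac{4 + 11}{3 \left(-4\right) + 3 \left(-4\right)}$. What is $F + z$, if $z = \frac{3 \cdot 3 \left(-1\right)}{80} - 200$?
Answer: $- \frac{16059}{80} \approx -200.74$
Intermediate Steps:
$F = - \frac{5}{8}$ ($F = \frac{15}{-12 - 12} = \frac{15}{-24} = 15 \left(- \frac{1}{24}\right) = - \frac{5}{8} \approx -0.625$)
$z = - \frac{16009}{80}$ ($z = 9 \left(-1\right) \frac{1}{80} - 200 = \left(-9\right) \frac{1}{80} - 200 = - \frac{9}{80} - 200 = - \frac{16009}{80} \approx -200.11$)
$F + z = - \frac{5}{8} - \frac{16009}{80} = - \frac{16059}{80}$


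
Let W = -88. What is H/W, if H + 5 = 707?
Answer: -351/44 ≈ -7.9773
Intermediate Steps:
H = 702 (H = -5 + 707 = 702)
H/W = 702/(-88) = 702*(-1/88) = -351/44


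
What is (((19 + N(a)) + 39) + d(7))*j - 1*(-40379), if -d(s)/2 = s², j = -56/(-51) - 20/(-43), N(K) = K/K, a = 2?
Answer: 29472485/731 ≈ 40318.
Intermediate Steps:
N(K) = 1
j = 3428/2193 (j = -56*(-1/51) - 20*(-1/43) = 56/51 + 20/43 = 3428/2193 ≈ 1.5632)
d(s) = -2*s²
(((19 + N(a)) + 39) + d(7))*j - 1*(-40379) = (((19 + 1) + 39) - 2*7²)*(3428/2193) - 1*(-40379) = ((20 + 39) - 2*49)*(3428/2193) + 40379 = (59 - 98)*(3428/2193) + 40379 = -39*3428/2193 + 40379 = -44564/731 + 40379 = 29472485/731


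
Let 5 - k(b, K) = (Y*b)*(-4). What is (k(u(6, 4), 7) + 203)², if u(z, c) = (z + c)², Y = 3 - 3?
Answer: 43264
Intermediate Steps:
Y = 0
u(z, c) = (c + z)²
k(b, K) = 5 (k(b, K) = 5 - 0*b*(-4) = 5 - 0*(-4) = 5 - 1*0 = 5 + 0 = 5)
(k(u(6, 4), 7) + 203)² = (5 + 203)² = 208² = 43264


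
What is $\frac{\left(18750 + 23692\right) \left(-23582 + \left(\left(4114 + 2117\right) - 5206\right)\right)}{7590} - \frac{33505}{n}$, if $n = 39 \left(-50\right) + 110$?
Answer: $- \frac{110982723}{880} \approx -1.2612 \cdot 10^{5}$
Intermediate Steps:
$n = -1840$ ($n = -1950 + 110 = -1840$)
$\frac{\left(18750 + 23692\right) \left(-23582 + \left(\left(4114 + 2117\right) - 5206\right)\right)}{7590} - \frac{33505}{n} = \frac{\left(18750 + 23692\right) \left(-23582 + \left(\left(4114 + 2117\right) - 5206\right)\right)}{7590} - \frac{33505}{-1840} = 42442 \left(-23582 + \left(6231 - 5206\right)\right) \frac{1}{7590} - - \frac{6701}{368} = 42442 \left(-23582 + 1025\right) \frac{1}{7590} + \frac{6701}{368} = 42442 \left(-22557\right) \frac{1}{7590} + \frac{6701}{368} = \left(-957364194\right) \frac{1}{7590} + \frac{6701}{368} = - \frac{159560699}{1265} + \frac{6701}{368} = - \frac{110982723}{880}$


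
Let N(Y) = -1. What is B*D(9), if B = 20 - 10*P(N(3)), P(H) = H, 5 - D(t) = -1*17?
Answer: 660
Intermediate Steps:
D(t) = 22 (D(t) = 5 - (-1)*17 = 5 - 1*(-17) = 5 + 17 = 22)
B = 30 (B = 20 - 10*(-1) = 20 + 10 = 30)
B*D(9) = 30*22 = 660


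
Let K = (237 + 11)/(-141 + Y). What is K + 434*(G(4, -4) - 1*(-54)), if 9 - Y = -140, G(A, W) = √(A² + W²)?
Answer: 23467 + 1736*√2 ≈ 25922.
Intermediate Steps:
Y = 149 (Y = 9 - 1*(-140) = 9 + 140 = 149)
K = 31 (K = (237 + 11)/(-141 + 149) = 248/8 = 248*(⅛) = 31)
K + 434*(G(4, -4) - 1*(-54)) = 31 + 434*(√(4² + (-4)²) - 1*(-54)) = 31 + 434*(√(16 + 16) + 54) = 31 + 434*(√32 + 54) = 31 + 434*(4*√2 + 54) = 31 + 434*(54 + 4*√2) = 31 + (23436 + 1736*√2) = 23467 + 1736*√2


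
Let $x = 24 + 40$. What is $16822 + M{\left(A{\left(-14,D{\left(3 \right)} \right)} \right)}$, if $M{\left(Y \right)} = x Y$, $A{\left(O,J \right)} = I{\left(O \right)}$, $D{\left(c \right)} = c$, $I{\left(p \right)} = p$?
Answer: $15926$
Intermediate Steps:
$x = 64$
$A{\left(O,J \right)} = O$
$M{\left(Y \right)} = 64 Y$
$16822 + M{\left(A{\left(-14,D{\left(3 \right)} \right)} \right)} = 16822 + 64 \left(-14\right) = 16822 - 896 = 15926$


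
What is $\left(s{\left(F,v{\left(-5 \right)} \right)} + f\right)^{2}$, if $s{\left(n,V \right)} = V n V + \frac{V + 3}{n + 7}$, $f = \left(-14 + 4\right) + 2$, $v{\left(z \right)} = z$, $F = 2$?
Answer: $\frac{141376}{81} \approx 1745.4$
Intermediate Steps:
$f = -8$ ($f = -10 + 2 = -8$)
$s{\left(n,V \right)} = n V^{2} + \frac{3 + V}{7 + n}$
$\left(s{\left(F,v{\left(-5 \right)} \right)} + f\right)^{2} = \left(\frac{3 - 5 + \left(-5\right)^{2} \cdot 2^{2} + 7 \cdot 2 \left(-5\right)^{2}}{7 + 2} - 8\right)^{2} = \left(\frac{3 - 5 + 25 \cdot 4 + 7 \cdot 2 \cdot 25}{9} - 8\right)^{2} = \left(\frac{3 - 5 + 100 + 350}{9} - 8\right)^{2} = \left(\frac{1}{9} \cdot 448 - 8\right)^{2} = \left(\frac{448}{9} - 8\right)^{2} = \left(\frac{376}{9}\right)^{2} = \frac{141376}{81}$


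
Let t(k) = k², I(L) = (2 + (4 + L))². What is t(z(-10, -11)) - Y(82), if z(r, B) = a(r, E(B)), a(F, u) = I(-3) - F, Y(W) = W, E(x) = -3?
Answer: 279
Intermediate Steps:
I(L) = (6 + L)²
a(F, u) = 9 - F (a(F, u) = (6 - 3)² - F = 3² - F = 9 - F)
z(r, B) = 9 - r
t(z(-10, -11)) - Y(82) = (9 - 1*(-10))² - 1*82 = (9 + 10)² - 82 = 19² - 82 = 361 - 82 = 279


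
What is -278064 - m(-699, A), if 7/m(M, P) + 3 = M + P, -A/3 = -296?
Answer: -51719911/186 ≈ -2.7806e+5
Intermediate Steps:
A = 888 (A = -3*(-296) = 888)
m(M, P) = 7/(-3 + M + P) (m(M, P) = 7/(-3 + (M + P)) = 7/(-3 + M + P))
-278064 - m(-699, A) = -278064 - 7/(-3 - 699 + 888) = -278064 - 7/186 = -51719911/186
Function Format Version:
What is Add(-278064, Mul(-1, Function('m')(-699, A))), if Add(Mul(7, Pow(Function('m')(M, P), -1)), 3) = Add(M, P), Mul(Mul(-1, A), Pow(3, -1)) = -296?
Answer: Rational(-51719911, 186) ≈ -2.7806e+5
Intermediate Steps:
A = 888 (A = Mul(-3, -296) = 888)
Function('m')(M, P) = Mul(7, Pow(Add(-3, M, P), -1)) (Function('m')(M, P) = Mul(7, Pow(Add(-3, Add(M, P)), -1)) = Mul(7, Pow(Add(-3, M, P), -1)))
Add(-278064, Mul(-1, Function('m')(-699, A))) = Add(-278064, Mul(-1, Mul(7, Pow(Add(-3, -699, 888), -1)))) = Add(-278064, Mul(-1, Mul(7, Pow(186, -1)))) = Add(-278064, Mul(-1, Mul(7, Rational(1, 186)))) = Add(-278064, Mul(-1, Rational(7, 186))) = Add(-278064, Rational(-7, 186)) = Rational(-51719911, 186)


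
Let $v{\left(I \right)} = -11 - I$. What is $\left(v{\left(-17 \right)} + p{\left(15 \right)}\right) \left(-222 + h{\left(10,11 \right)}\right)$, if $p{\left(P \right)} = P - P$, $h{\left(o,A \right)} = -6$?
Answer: $-1368$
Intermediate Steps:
$p{\left(P \right)} = 0$
$\left(v{\left(-17 \right)} + p{\left(15 \right)}\right) \left(-222 + h{\left(10,11 \right)}\right) = \left(\left(-11 - -17\right) + 0\right) \left(-222 - 6\right) = \left(\left(-11 + 17\right) + 0\right) \left(-228\right) = \left(6 + 0\right) \left(-228\right) = 6 \left(-228\right) = -1368$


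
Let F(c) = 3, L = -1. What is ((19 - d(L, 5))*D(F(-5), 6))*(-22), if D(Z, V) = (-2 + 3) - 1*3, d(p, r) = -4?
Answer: 1012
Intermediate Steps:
D(Z, V) = -2 (D(Z, V) = 1 - 3 = -2)
((19 - d(L, 5))*D(F(-5), 6))*(-22) = ((19 - 1*(-4))*(-2))*(-22) = ((19 + 4)*(-2))*(-22) = (23*(-2))*(-22) = -46*(-22) = 1012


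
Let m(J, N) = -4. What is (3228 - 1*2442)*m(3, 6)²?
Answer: 12576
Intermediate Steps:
(3228 - 1*2442)*m(3, 6)² = (3228 - 1*2442)*(-4)² = (3228 - 2442)*16 = 786*16 = 12576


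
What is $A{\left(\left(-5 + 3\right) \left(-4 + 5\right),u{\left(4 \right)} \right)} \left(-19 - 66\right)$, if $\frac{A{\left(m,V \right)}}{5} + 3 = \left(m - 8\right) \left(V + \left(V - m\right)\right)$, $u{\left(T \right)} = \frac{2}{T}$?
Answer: $14025$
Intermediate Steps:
$A{\left(m,V \right)} = -15 + 5 \left(-8 + m\right) \left(- m + 2 V\right)$ ($A{\left(m,V \right)} = -15 + 5 \left(m - 8\right) \left(V + \left(V - m\right)\right) = -15 + 5 \left(-8 + m\right) \left(- m + 2 V\right)$)
$A{\left(\left(-5 + 3\right) \left(-4 + 5\right),u{\left(4 \right)} \right)} \left(-19 - 66\right) = \left(-15 - 80 \cdot \frac{2}{4} - 5 \left(\left(-5 + 3\right) \left(-4 + 5\right)\right)^{2} + 40 \left(-5 + 3\right) \left(-4 + 5\right) + 10 \cdot \frac{2}{4} \left(-5 + 3\right) \left(-4 + 5\right)\right) \left(-19 - 66\right) = \left(-15 - 80 \cdot 2 \cdot \frac{1}{4} - 5 \left(\left(-2\right) 1\right)^{2} + 40 \left(\left(-2\right) 1\right) + 10 \cdot 2 \cdot \frac{1}{4} \left(\left(-2\right) 1\right)\right) \left(-85\right) = \left(-15 - 40 - 5 \left(-2\right)^{2} + 40 \left(-2\right) + 10 \cdot \frac{1}{2} \left(-2\right)\right) \left(-85\right) = \left(-15 - 40 - 20 - 80 - 10\right) \left(-85\right) = \left(-165\right) \left(-85\right) = 14025$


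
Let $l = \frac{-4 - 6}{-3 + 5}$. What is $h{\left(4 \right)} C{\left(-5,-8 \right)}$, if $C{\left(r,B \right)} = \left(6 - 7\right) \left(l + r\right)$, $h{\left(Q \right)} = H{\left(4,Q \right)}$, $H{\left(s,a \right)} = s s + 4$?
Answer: $200$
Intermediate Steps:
$l = -5$ ($l = \frac{-4 - 6}{2} = \left(-4 - 6\right) \frac{1}{2} = \left(-10\right) \frac{1}{2} = -5$)
$H{\left(s,a \right)} = 4 + s^{2}$ ($H{\left(s,a \right)} = s^{2} + 4 = 4 + s^{2}$)
$h{\left(Q \right)} = 20$ ($h{\left(Q \right)} = 4 + 4^{2} = 4 + 16 = 20$)
$C{\left(r,B \right)} = 5 - r$ ($C{\left(r,B \right)} = \left(6 - 7\right) \left(-5 + r\right) = - (-5 + r) = 5 - r$)
$h{\left(4 \right)} C{\left(-5,-8 \right)} = 20 \left(5 - -5\right) = 20 \left(5 + 5\right) = 20 \cdot 10 = 200$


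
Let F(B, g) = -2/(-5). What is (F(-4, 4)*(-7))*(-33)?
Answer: 462/5 ≈ 92.400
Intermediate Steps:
F(B, g) = 2/5 (F(B, g) = -2*(-1/5) = 2/5)
(F(-4, 4)*(-7))*(-33) = ((2/5)*(-7))*(-33) = -14/5*(-33) = 462/5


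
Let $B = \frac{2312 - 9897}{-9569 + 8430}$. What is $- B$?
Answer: $- \frac{7585}{1139} \approx -6.6593$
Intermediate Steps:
$B = \frac{7585}{1139}$ ($B = - \frac{7585}{-1139} = \left(-7585\right) \left(- \frac{1}{1139}\right) = \frac{7585}{1139} \approx 6.6593$)
$- B = \left(-1\right) \frac{7585}{1139} = - \frac{7585}{1139}$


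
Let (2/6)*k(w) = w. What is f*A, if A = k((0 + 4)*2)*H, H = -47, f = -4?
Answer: 4512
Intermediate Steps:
k(w) = 3*w
A = -1128 (A = (3*((0 + 4)*2))*(-47) = (3*(4*2))*(-47) = (3*8)*(-47) = 24*(-47) = -1128)
f*A = -4*(-1128) = 4512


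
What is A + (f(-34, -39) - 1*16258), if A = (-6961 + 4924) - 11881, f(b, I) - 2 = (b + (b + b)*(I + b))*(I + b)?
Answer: -390064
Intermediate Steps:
f(b, I) = 2 + (I + b)*(b + 2*b*(I + b)) (f(b, I) = 2 + (b + (b + b)*(I + b))*(I + b) = 2 + (b + (2*b)*(I + b))*(I + b) = 2 + (b + 2*b*(I + b))*(I + b) = 2 + (I + b)*(b + 2*b*(I + b)))
A = -13918 (A = -2037 - 11881 = -13918)
A + (f(-34, -39) - 1*16258) = -13918 + ((2 + (-34)**2 + 2*(-34)**3 - 39*(-34) + 2*(-34)*(-39)**2 + 4*(-39)*(-34)**2) - 1*16258) = -13918 + ((2 + 1156 + 2*(-39304) + 1326 + 2*(-34)*1521 + 4*(-39)*1156) - 16258) = -13918 + ((2 + 1156 - 78608 + 1326 - 103428 - 180336) - 16258) = -13918 + (-359888 - 16258) = -13918 - 376146 = -390064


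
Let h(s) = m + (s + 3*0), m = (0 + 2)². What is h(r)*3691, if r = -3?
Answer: 3691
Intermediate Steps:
m = 4 (m = 2² = 4)
h(s) = 4 + s (h(s) = 4 + (s + 3*0) = 4 + (s + 0) = 4 + s)
h(r)*3691 = (4 - 3)*3691 = 1*3691 = 3691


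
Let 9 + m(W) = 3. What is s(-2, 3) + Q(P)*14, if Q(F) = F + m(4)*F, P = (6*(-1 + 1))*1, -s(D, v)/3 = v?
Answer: -9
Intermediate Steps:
m(W) = -6 (m(W) = -9 + 3 = -6)
s(D, v) = -3*v
P = 0 (P = (6*0)*1 = 0*1 = 0)
Q(F) = -5*F (Q(F) = F - 6*F = -5*F)
s(-2, 3) + Q(P)*14 = -3*3 - 5*0*14 = -9 + 0*14 = -9 + 0 = -9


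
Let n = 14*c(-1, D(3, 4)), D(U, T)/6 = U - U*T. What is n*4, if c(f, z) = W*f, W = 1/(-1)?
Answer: 56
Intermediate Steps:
W = -1
D(U, T) = 6*U - 6*T*U (D(U, T) = 6*(U - U*T) = 6*(U - T*U) = 6*U - 6*T*U)
c(f, z) = -f
n = 14 (n = 14*(-1*(-1)) = 14*1 = 14)
n*4 = 14*4 = 56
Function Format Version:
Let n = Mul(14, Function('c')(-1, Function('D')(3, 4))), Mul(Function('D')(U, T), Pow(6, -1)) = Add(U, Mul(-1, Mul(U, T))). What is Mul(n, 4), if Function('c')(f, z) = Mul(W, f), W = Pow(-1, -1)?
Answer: 56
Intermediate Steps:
W = -1
Function('D')(U, T) = Add(Mul(6, U), Mul(-6, T, U)) (Function('D')(U, T) = Mul(6, Add(U, Mul(-1, Mul(U, T)))) = Mul(6, Add(U, Mul(-1, Mul(T, U)))) = Mul(6, Add(U, Mul(-1, T, U))) = Add(Mul(6, U), Mul(-6, T, U)))
Function('c')(f, z) = Mul(-1, f)
n = 14 (n = Mul(14, Mul(-1, -1)) = Mul(14, 1) = 14)
Mul(n, 4) = Mul(14, 4) = 56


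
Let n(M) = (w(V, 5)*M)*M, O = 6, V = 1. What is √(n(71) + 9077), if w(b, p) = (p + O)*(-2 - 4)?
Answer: I*√323629 ≈ 568.88*I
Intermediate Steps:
w(b, p) = -36 - 6*p (w(b, p) = (p + 6)*(-2 - 4) = (6 + p)*(-6) = -36 - 6*p)
n(M) = -66*M² (n(M) = ((-36 - 6*5)*M)*M = ((-36 - 30)*M)*M = (-66*M)*M = -66*M²)
√(n(71) + 9077) = √(-66*71² + 9077) = √(-66*5041 + 9077) = √(-332706 + 9077) = √(-323629) = I*√323629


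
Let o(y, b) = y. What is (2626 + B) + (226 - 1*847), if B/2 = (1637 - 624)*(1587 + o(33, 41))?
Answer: 3284125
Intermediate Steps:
B = 3282120 (B = 2*((1637 - 624)*(1587 + 33)) = 2*(1013*1620) = 2*1641060 = 3282120)
(2626 + B) + (226 - 1*847) = (2626 + 3282120) + (226 - 1*847) = 3284746 + (226 - 847) = 3284746 - 621 = 3284125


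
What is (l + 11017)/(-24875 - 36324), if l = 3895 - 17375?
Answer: 2463/61199 ≈ 0.040246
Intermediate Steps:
l = -13480
(l + 11017)/(-24875 - 36324) = (-13480 + 11017)/(-24875 - 36324) = -2463/(-61199) = -2463*(-1/61199) = 2463/61199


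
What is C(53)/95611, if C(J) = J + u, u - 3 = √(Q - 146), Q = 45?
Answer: 56/95611 + I*√101/95611 ≈ 0.00058571 + 0.00010511*I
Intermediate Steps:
u = 3 + I*√101 (u = 3 + √(45 - 146) = 3 + √(-101) = 3 + I*√101 ≈ 3.0 + 10.05*I)
C(J) = 3 + J + I*√101 (C(J) = J + (3 + I*√101) = 3 + J + I*√101)
C(53)/95611 = (3 + 53 + I*√101)/95611 = (56 + I*√101)*(1/95611) = 56/95611 + I*√101/95611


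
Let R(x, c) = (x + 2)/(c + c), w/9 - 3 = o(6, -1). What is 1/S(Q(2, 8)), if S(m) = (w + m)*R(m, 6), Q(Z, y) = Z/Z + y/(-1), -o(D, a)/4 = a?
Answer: -3/70 ≈ -0.042857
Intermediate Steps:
o(D, a) = -4*a
w = 63 (w = 27 + 9*(-4*(-1)) = 27 + 9*4 = 27 + 36 = 63)
R(x, c) = (2 + x)/(2*c) (R(x, c) = (2 + x)/((2*c)) = (2 + x)*(1/(2*c)) = (2 + x)/(2*c))
Q(Z, y) = 1 - y (Q(Z, y) = 1 + y*(-1) = 1 - y)
S(m) = (63 + m)*(⅙ + m/12) (S(m) = (63 + m)*((½)*(2 + m)/6) = (63 + m)*((½)*(⅙)*(2 + m)) = (63 + m)*(⅙ + m/12))
1/S(Q(2, 8)) = 1/((2 + (1 - 1*8))*(63 + (1 - 1*8))/12) = 1/((2 + (1 - 8))*(63 + (1 - 8))/12) = 1/((2 - 7)*(63 - 7)/12) = 1/((1/12)*(-5)*56) = 1/(-70/3) = -3/70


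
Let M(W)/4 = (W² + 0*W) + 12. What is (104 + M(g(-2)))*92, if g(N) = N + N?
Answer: 19872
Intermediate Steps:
g(N) = 2*N
M(W) = 48 + 4*W² (M(W) = 4*((W² + 0*W) + 12) = 4*((W² + 0) + 12) = 4*(W² + 12) = 4*(12 + W²) = 48 + 4*W²)
(104 + M(g(-2)))*92 = (104 + (48 + 4*(2*(-2))²))*92 = (104 + (48 + 4*(-4)²))*92 = (104 + (48 + 4*16))*92 = (104 + (48 + 64))*92 = (104 + 112)*92 = 216*92 = 19872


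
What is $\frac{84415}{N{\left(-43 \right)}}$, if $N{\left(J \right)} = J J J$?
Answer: $- \frac{84415}{79507} \approx -1.0617$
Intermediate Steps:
$N{\left(J \right)} = J^{3}$ ($N{\left(J \right)} = J^{2} J = J^{3}$)
$\frac{84415}{N{\left(-43 \right)}} = \frac{84415}{\left(-43\right)^{3}} = \frac{84415}{-79507} = 84415 \left(- \frac{1}{79507}\right) = - \frac{84415}{79507}$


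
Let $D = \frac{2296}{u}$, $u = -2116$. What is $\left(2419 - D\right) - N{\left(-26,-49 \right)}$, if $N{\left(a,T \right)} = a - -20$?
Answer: $\frac{1283399}{529} \approx 2426.1$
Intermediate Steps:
$N{\left(a,T \right)} = 20 + a$ ($N{\left(a,T \right)} = a + 20 = 20 + a$)
$D = - \frac{574}{529}$ ($D = \frac{2296}{-2116} = 2296 \left(- \frac{1}{2116}\right) = - \frac{574}{529} \approx -1.0851$)
$\left(2419 - D\right) - N{\left(-26,-49 \right)} = \left(2419 - - \frac{574}{529}\right) - \left(20 - 26\right) = \left(2419 + \frac{574}{529}\right) - -6 = \frac{1280225}{529} + 6 = \frac{1283399}{529}$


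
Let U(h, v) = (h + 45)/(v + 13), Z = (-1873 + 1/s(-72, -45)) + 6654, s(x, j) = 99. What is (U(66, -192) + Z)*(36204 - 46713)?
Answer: -296750658373/5907 ≈ -5.0237e+7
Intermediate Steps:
Z = 473320/99 (Z = (-1873 + 1/99) + 6654 = -185426/99 + 6654 = 473320/99 ≈ 4781.0)
U(h, v) = (45 + h)/(13 + v)
(U(66, -192) + Z)*(36204 - 46713) = ((45 + 66)/(13 - 192) + 473320/99)*(36204 - 46713) = (111/(-179) + 473320/99)*(-10509) = (-1/179*111 + 473320/99)*(-10509) = (-111/179 + 473320/99)*(-10509) = (84713291/17721)*(-10509) = -296750658373/5907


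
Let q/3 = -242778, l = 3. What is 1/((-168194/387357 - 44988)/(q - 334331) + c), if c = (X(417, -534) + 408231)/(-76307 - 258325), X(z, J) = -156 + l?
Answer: -4591493774611932/5404865020276549 ≈ -0.84951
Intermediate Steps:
q = -728334 (q = 3*(-242778) = -728334)
X(z, J) = -153 (X(z, J) = -156 + 3 = -153)
c = -68013/55772 (c = (-153 + 408231)/(-76307 - 258325) = 408078/(-334632) = 408078*(-1/334632) = -68013/55772 ≈ -1.2195)
1/((-168194/387357 - 44988)/(q - 334331) + c) = 1/((-168194/387357 - 44988)/(-728334 - 334331) - 68013/55772) = 1/((-168194*1/387357 - 44988)/(-1062665) - 68013/55772) = 1/((-168194/387357 - 44988)*(-1/1062665) - 68013/55772) = 1/(-17426584910/387357*(-1/1062665) - 68013/55772) = 1/(3485316982/82326145281 - 68013/55772) = 1/(-5404865020276549/4591493774611932) = -4591493774611932/5404865020276549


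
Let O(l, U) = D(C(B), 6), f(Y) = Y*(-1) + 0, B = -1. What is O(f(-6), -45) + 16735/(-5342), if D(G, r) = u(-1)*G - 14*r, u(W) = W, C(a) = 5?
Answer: -492173/5342 ≈ -92.133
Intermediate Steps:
f(Y) = -Y (f(Y) = -Y + 0 = -Y)
D(G, r) = -G - 14*r
O(l, U) = -89 (O(l, U) = -1*5 - 14*6 = -5 - 84 = -89)
O(f(-6), -45) + 16735/(-5342) = -89 + 16735/(-5342) = -89 + 16735*(-1/5342) = -89 - 16735/5342 = -492173/5342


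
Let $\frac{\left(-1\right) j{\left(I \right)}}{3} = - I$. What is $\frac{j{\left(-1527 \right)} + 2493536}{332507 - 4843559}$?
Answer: $- \frac{355565}{644436} \approx -0.55175$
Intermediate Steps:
$j{\left(I \right)} = 3 I$ ($j{\left(I \right)} = - 3 \left(- I\right) = 3 I$)
$\frac{j{\left(-1527 \right)} + 2493536}{332507 - 4843559} = \frac{3 \left(-1527\right) + 2493536}{332507 - 4843559} = \frac{-4581 + 2493536}{-4511052} = 2488955 \left(- \frac{1}{4511052}\right) = - \frac{355565}{644436}$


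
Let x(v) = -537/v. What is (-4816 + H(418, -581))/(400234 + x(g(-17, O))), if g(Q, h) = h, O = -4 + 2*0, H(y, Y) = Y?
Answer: -21588/1601473 ≈ -0.013480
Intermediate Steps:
O = -4 (O = -4 + 0 = -4)
(-4816 + H(418, -581))/(400234 + x(g(-17, O))) = (-4816 - 581)/(400234 - 537/(-4)) = -5397/(400234 - 537*(-¼)) = -5397/(400234 + 537/4) = -5397/1601473/4 = -5397*4/1601473 = -21588/1601473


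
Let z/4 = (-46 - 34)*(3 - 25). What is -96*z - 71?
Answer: -675911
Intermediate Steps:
z = 7040 (z = 4*((-46 - 34)*(3 - 25)) = 4*(-80*(-22)) = 4*1760 = 7040)
-96*z - 71 = -96*7040 - 71 = -675840 - 71 = -675911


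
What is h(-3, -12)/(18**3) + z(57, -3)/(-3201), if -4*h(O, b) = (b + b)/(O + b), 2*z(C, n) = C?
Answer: -139577/15556860 ≈ -0.0089720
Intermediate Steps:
z(C, n) = C/2
h(O, b) = -b/(2*(O + b)) (h(O, b) = -(b + b)/(4*(O + b)) = -2*b/(4*(O + b)) = -b/(2*(O + b)))
h(-3, -12)/(18**3) + z(57, -3)/(-3201) = (-1*(-12)/(2*(-3) + 2*(-12)))/(18**3) + ((1/2)*57)/(-3201) = -1*(-12)/(-6 - 24)/5832 + (57/2)*(-1/3201) = -1*(-12)/(-30)*(1/5832) - 19/2134 = -1*(-12)*(-1/30)*(1/5832) - 19/2134 = -2/5*1/5832 - 19/2134 = -1/14580 - 19/2134 = -139577/15556860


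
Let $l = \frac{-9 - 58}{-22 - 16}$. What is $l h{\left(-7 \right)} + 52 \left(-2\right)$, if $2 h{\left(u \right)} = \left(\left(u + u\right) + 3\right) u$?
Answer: $- \frac{2745}{76} \approx -36.118$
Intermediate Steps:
$h{\left(u \right)} = \frac{u \left(3 + 2 u\right)}{2}$ ($h{\left(u \right)} = \frac{\left(\left(u + u\right) + 3\right) u}{2} = \frac{\left(2 u + 3\right) u}{2} = \frac{\left(3 + 2 u\right) u}{2} = \frac{u \left(3 + 2 u\right)}{2}$)
$l = \frac{67}{38}$ ($l = \frac{-9 - 58}{-38} = \left(-9 - 58\right) \left(- \frac{1}{38}\right) = \left(-67\right) \left(- \frac{1}{38}\right) = \frac{67}{38} \approx 1.7632$)
$l h{\left(-7 \right)} + 52 \left(-2\right) = \frac{67 \cdot \frac{1}{2} \left(-7\right) \left(3 + 2 \left(-7\right)\right)}{38} + 52 \left(-2\right) = \frac{67 \cdot \frac{1}{2} \left(-7\right) \left(3 - 14\right)}{38} - 104 = \frac{67 \cdot \frac{1}{2} \left(-7\right) \left(-11\right)}{38} - 104 = \frac{67}{38} \cdot \frac{77}{2} - 104 = \frac{5159}{76} - 104 = - \frac{2745}{76}$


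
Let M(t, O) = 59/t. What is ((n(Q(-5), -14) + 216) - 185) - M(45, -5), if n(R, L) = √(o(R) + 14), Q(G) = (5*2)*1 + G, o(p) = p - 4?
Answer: 1336/45 + √15 ≈ 33.562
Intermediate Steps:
o(p) = -4 + p
Q(G) = 10 + G (Q(G) = 10*1 + G = 10 + G)
n(R, L) = √(10 + R) (n(R, L) = √((-4 + R) + 14) = √(10 + R))
((n(Q(-5), -14) + 216) - 185) - M(45, -5) = ((√(10 + (10 - 5)) + 216) - 185) - 59/45 = ((√(10 + 5) + 216) - 185) - 59/45 = ((√15 + 216) - 185) - 1*59/45 = ((216 + √15) - 185) - 59/45 = (31 + √15) - 59/45 = 1336/45 + √15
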